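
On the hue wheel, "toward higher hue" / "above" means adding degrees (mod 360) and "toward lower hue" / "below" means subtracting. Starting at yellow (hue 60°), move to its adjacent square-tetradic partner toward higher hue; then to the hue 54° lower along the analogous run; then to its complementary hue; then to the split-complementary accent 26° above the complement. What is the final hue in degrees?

122°

60 + 90 = 150°   (square ↑)
150 − 54 = 96°   (analog 54° ↓)
96 + 180 = 276°   (complement)
276 + 206 = 482 → 482 − 360 = 122°   (split-comp 26° ↑)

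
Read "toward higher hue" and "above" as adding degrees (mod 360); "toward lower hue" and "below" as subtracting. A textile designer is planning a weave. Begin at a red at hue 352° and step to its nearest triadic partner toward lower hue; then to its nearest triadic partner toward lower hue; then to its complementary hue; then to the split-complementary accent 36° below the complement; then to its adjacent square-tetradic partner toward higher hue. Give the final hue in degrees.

−120° (triadic ↓): 352 − 120 = 232°
−120° (triadic ↓): 232 − 120 = 112°
+180° (complement): 112 + 180 = 292°
+144° (split-comp 36° ↓): 292 + 144 = 436 → 436 − 360 = 76°
+90° (square ↑): 76 + 90 = 166°

166°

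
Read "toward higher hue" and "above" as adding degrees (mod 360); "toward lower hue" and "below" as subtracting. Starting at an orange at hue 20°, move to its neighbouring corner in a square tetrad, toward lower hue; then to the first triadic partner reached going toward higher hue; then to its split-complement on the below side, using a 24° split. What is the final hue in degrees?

206°

20 − 90 = -70 → -70 + 360 = 290°   (square ↓)
290 + 120 = 410 → 410 − 360 = 50°   (triadic ↑)
50 + 156 = 206°   (split-comp 24° ↓)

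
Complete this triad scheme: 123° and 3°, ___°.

243°

A triad places three hues 120° apart.
The full set through 3° is {3°, 123°, 243°}.
Given {3°, 123°}, the missing hue is 243°.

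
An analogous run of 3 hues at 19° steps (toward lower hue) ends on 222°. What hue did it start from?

2 steps of 19° (toward lower hue) give a net shift of −38°.
Start = end − shift: 222 + 38 = 260°

260°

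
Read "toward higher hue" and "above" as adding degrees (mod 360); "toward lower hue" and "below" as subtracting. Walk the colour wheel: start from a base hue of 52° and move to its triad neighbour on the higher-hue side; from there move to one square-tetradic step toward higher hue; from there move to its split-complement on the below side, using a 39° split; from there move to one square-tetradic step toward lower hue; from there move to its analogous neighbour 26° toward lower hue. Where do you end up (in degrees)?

52 + 120 = 172°   (triadic ↑)
172 + 90 = 262°   (square ↑)
262 + 141 = 403 → 403 − 360 = 43°   (split-comp 39° ↓)
43 − 90 = -47 → -47 + 360 = 313°   (square ↓)
313 − 26 = 287°   (analog 26° ↓)

287°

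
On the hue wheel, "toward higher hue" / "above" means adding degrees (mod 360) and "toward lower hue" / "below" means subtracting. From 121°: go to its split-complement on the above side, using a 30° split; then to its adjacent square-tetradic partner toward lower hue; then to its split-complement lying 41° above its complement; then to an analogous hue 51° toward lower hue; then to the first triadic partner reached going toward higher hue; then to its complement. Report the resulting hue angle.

351°

+210° (split-comp 30° ↑): 121 + 210 = 331°
−90° (square ↓): 331 − 90 = 241°
+221° (split-comp 41° ↑): 241 + 221 = 462 → 462 − 360 = 102°
−51° (analog 51° ↓): 102 − 51 = 51°
+120° (triadic ↑): 51 + 120 = 171°
+180° (complement): 171 + 180 = 351°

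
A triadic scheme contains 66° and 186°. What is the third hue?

A triad spaces three hues 120° apart.
The full set is {66°, 186°, 306°}.

306°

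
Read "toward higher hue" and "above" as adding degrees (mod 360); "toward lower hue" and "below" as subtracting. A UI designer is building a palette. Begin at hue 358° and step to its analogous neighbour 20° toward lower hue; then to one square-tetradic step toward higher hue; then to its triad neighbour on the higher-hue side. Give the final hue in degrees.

−20° (analog 20° ↓): 358 − 20 = 338°
+90° (square ↑): 338 + 90 = 428 → 428 − 360 = 68°
+120° (triadic ↑): 68 + 120 = 188°

188°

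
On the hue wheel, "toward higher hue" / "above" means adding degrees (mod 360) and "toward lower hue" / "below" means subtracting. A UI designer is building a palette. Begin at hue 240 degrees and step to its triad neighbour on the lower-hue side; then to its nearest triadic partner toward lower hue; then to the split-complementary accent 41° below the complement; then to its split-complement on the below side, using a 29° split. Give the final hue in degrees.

−120° (triadic ↓): 240 − 120 = 120°
−120° (triadic ↓): 120 − 120 = 0°
+139° (split-comp 41° ↓): 0 + 139 = 139°
+151° (split-comp 29° ↓): 139 + 151 = 290°

290°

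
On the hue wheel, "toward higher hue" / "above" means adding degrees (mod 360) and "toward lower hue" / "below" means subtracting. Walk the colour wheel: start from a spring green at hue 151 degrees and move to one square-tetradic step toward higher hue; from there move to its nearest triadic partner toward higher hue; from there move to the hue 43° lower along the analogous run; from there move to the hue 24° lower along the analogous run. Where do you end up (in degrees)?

151 + 90 = 241°   (square ↑)
241 + 120 = 361 → 361 − 360 = 1°   (triadic ↑)
1 − 43 = -42 → -42 + 360 = 318°   (analog 43° ↓)
318 − 24 = 294°   (analog 24° ↓)

294°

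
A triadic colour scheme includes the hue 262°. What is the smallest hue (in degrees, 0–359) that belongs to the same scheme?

22°

A triad places three hues 120° apart.
The full set through 262° is {22°, 142°, 262°}.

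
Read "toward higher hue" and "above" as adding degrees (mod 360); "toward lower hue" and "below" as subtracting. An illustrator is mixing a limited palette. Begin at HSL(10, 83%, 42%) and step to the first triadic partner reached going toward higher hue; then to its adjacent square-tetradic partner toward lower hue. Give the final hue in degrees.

+120° (triadic ↑): 10 + 120 = 130°
−90° (square ↓): 130 − 90 = 40°

40°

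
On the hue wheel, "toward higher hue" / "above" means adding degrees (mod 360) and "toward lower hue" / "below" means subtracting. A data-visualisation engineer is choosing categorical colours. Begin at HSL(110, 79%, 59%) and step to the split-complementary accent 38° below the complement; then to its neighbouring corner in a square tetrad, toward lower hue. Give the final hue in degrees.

split-comp 38° ↓ +142°: 110 + 142 = 252°
square ↓ −90°: 252 − 90 = 162°

162°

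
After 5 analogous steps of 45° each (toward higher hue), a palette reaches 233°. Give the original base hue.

8°

5 steps of 45° (toward higher hue) give a net shift of +225°.
Start = end − shift: 233 − 225 = 8°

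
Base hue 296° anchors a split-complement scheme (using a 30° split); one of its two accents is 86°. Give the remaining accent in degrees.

146°

Split-complementary hues sit 30° either side of the complement.
Complement of the base 296°: 296 + 180 = 476 → 476 − 360 = 116°
The given accent 86° is 30° one side of 116°; the other accent sits 30° the other side: 116 + 30 = 146°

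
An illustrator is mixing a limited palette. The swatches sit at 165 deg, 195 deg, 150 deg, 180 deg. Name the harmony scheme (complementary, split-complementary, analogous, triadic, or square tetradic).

Sort the hues: 150°, 165°, 180°, 195°.
Successive gaps around the wheel: 15°, 15°, 15°, 315°.
A run of hues at equal small steps (15°) with one large closing gap is an analogous group.

analogous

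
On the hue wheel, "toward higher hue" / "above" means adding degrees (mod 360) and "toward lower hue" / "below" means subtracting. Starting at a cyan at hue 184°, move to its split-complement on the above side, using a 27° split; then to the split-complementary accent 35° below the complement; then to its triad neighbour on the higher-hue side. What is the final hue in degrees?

+207° (split-comp 27° ↑): 184 + 207 = 391 → 391 − 360 = 31°
+145° (split-comp 35° ↓): 31 + 145 = 176°
+120° (triadic ↑): 176 + 120 = 296°

296°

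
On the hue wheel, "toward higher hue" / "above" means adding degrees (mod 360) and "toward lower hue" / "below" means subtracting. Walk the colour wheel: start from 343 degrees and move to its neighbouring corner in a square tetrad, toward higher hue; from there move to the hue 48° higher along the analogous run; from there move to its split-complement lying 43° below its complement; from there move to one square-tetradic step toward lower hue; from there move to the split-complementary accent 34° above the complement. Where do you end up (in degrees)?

22°

+90° (square ↑): 343 + 90 = 433 → 433 − 360 = 73°
+48° (analog 48° ↑): 73 + 48 = 121°
+137° (split-comp 43° ↓): 121 + 137 = 258°
−90° (square ↓): 258 − 90 = 168°
+214° (split-comp 34° ↑): 168 + 214 = 382 → 382 − 360 = 22°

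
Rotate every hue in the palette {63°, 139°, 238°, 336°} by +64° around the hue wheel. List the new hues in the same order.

63 + 64 = 127°
139 + 64 = 203°
238 + 64 = 302°
336 + 64 = 400 → 400 − 360 = 40°

127°, 203°, 302°, 40°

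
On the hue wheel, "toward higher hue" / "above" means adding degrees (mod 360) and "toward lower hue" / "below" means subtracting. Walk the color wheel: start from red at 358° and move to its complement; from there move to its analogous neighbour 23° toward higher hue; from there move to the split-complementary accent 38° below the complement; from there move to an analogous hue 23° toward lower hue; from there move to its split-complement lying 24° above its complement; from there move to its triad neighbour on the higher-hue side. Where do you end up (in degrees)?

284°

complement +180°: 358 + 180 = 538 → 538 − 360 = 178°
analog 23° ↑ +23°: 178 + 23 = 201°
split-comp 38° ↓ +142°: 201 + 142 = 343°
analog 23° ↓ −23°: 343 − 23 = 320°
split-comp 24° ↑ +204°: 320 + 204 = 524 → 524 − 360 = 164°
triadic ↑ +120°: 164 + 120 = 284°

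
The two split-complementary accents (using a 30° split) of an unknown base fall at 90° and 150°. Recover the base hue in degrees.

300°

The accents sit 30° either side of the complement, so the complement is their short-arc midpoint on the wheel.
Short-arc midpoint of 90° and 150°: 120°.
Base is 180° from the complement: 120 − 180 = -60 → -60 + 360 = 300°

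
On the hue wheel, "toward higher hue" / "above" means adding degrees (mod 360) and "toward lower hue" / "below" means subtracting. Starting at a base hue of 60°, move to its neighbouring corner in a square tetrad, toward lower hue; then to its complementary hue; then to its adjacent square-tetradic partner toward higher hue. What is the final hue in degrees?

240°

60 − 90 = -30 → -30 + 360 = 330°   (square ↓)
330 + 180 = 510 → 510 − 360 = 150°   (complement)
150 + 90 = 240°   (square ↑)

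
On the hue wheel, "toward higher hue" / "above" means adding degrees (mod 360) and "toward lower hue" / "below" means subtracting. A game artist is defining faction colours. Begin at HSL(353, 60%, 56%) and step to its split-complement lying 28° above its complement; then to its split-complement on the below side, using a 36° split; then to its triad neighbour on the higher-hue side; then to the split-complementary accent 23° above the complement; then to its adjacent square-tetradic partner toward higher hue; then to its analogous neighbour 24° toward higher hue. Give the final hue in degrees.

62°

353 + 208 = 561 → 561 − 360 = 201°   (split-comp 28° ↑)
201 + 144 = 345°   (split-comp 36° ↓)
345 + 120 = 465 → 465 − 360 = 105°   (triadic ↑)
105 + 203 = 308°   (split-comp 23° ↑)
308 + 90 = 398 → 398 − 360 = 38°   (square ↑)
38 + 24 = 62°   (analog 24° ↑)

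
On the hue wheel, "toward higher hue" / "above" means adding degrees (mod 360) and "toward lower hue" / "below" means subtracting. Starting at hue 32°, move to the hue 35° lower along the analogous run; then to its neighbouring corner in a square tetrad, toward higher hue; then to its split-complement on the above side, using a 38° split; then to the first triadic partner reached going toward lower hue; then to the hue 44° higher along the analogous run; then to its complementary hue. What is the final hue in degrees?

32 − 35 = -3 → -3 + 360 = 357°   (analog 35° ↓)
357 + 90 = 447 → 447 − 360 = 87°   (square ↑)
87 + 218 = 305°   (split-comp 38° ↑)
305 − 120 = 185°   (triadic ↓)
185 + 44 = 229°   (analog 44° ↑)
229 + 180 = 409 → 409 − 360 = 49°   (complement)

49°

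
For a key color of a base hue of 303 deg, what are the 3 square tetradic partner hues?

33°, 123°, 213°

A square tetradic scheme places four hues every 90°.
303 + 90 = 393 → 393 − 360 = 33°
303 + 180 = 483 → 483 − 360 = 123°
303 + 270 = 573 → 573 − 360 = 213°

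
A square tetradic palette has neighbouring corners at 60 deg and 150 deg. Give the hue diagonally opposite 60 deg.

A square tetradic scheme places four hues 90° apart; opposite corners are 180° apart.
60 + 180 = 240°

240°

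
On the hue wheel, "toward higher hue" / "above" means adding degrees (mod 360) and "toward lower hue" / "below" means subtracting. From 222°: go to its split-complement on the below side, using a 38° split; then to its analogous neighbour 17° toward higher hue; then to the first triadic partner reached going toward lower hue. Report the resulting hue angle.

261°

222 + 142 = 364 → 364 − 360 = 4°   (split-comp 38° ↓)
4 + 17 = 21°   (analog 17° ↑)
21 − 120 = -99 → -99 + 360 = 261°   (triadic ↓)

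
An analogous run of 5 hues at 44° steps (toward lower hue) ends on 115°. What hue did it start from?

4 steps of 44° (toward lower hue) give a net shift of −176°.
Start = end − shift: 115 + 176 = 291°

291°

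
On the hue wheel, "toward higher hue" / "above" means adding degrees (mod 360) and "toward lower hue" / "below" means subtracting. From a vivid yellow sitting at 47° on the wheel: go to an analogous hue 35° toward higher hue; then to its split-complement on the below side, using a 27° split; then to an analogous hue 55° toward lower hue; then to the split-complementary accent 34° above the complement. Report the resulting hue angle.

47 + 35 = 82°   (analog 35° ↑)
82 + 153 = 235°   (split-comp 27° ↓)
235 − 55 = 180°   (analog 55° ↓)
180 + 214 = 394 → 394 − 360 = 34°   (split-comp 34° ↑)

34°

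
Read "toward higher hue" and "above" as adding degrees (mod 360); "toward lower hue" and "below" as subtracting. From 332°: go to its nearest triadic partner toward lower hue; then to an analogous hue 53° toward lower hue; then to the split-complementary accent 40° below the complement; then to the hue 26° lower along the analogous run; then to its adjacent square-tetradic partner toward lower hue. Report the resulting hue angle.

triadic ↓ −120°: 332 − 120 = 212°
analog 53° ↓ −53°: 212 − 53 = 159°
split-comp 40° ↓ +140°: 159 + 140 = 299°
analog 26° ↓ −26°: 299 − 26 = 273°
square ↓ −90°: 273 − 90 = 183°

183°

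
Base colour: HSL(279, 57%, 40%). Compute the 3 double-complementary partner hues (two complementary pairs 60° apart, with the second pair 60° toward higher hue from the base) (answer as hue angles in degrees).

A rectangular tetradic uses two complementary pairs 60° apart: offsets 0°, 60°, 180°, 240°.
279 + 60 = 339°
279 + 180 = 459 → 459 − 360 = 99°
279 + 240 = 519 → 519 − 360 = 159°

339°, 99°, and 159°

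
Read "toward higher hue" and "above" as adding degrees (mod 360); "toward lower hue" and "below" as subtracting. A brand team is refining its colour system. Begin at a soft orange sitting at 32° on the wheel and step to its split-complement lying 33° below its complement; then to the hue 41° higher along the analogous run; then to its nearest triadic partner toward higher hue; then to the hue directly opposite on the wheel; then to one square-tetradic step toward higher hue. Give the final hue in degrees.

250°

split-comp 33° ↓ +147°: 32 + 147 = 179°
analog 41° ↑ +41°: 179 + 41 = 220°
triadic ↑ +120°: 220 + 120 = 340°
complement +180°: 340 + 180 = 520 → 520 − 360 = 160°
square ↑ +90°: 160 + 90 = 250°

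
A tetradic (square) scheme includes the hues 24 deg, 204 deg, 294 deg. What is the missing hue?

114°

A square tetradic scheme places four hues every 90°.
The full set through 24° is {24°, 114°, 204°, 294°}.
Given {24°, 204°, 294°}, the missing hue is 114°.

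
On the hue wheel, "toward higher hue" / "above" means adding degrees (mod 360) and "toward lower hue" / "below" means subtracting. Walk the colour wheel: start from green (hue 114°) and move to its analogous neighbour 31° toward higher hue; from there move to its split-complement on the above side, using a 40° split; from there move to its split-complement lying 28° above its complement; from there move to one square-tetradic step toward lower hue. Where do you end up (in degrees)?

123°

analog 31° ↑ +31°: 114 + 31 = 145°
split-comp 40° ↑ +220°: 145 + 220 = 365 → 365 − 360 = 5°
split-comp 28° ↑ +208°: 5 + 208 = 213°
square ↓ −90°: 213 − 90 = 123°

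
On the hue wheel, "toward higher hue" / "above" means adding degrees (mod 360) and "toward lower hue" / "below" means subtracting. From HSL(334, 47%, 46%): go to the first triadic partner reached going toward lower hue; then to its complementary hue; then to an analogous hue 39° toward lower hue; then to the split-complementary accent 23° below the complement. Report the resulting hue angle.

152°

triadic ↓ −120°: 334 − 120 = 214°
complement +180°: 214 + 180 = 394 → 394 − 360 = 34°
analog 39° ↓ −39°: 34 − 39 = -5 → -5 + 360 = 355°
split-comp 23° ↓ +157°: 355 + 157 = 512 → 512 − 360 = 152°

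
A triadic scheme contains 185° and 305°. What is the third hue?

A triad spaces three hues 120° apart.
The full set is {65°, 185°, 305°}.

65°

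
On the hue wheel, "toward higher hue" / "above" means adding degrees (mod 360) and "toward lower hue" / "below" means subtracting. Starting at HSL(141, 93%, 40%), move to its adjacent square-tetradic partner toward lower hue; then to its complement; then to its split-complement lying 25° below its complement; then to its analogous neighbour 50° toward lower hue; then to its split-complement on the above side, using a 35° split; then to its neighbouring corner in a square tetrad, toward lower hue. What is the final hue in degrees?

square ↓ −90°: 141 − 90 = 51°
complement +180°: 51 + 180 = 231°
split-comp 25° ↓ +155°: 231 + 155 = 386 → 386 − 360 = 26°
analog 50° ↓ −50°: 26 − 50 = -24 → -24 + 360 = 336°
split-comp 35° ↑ +215°: 336 + 215 = 551 → 551 − 360 = 191°
square ↓ −90°: 191 − 90 = 101°

101°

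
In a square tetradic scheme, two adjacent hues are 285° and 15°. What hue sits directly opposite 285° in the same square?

A square tetradic scheme places four hues 90° apart; opposite corners are 180° apart.
285 + 180 = 465 → 465 − 360 = 105°

105°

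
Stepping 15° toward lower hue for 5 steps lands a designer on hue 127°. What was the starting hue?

202°

5 steps of 15° (toward lower hue) give a net shift of −75°.
Start = end − shift: 127 + 75 = 202°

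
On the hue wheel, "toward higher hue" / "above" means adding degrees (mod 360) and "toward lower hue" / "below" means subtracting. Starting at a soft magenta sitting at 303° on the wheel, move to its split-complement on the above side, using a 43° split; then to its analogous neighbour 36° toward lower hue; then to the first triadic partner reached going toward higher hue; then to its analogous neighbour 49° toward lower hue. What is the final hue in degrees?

303 + 223 = 526 → 526 − 360 = 166°   (split-comp 43° ↑)
166 − 36 = 130°   (analog 36° ↓)
130 + 120 = 250°   (triadic ↑)
250 − 49 = 201°   (analog 49° ↓)

201°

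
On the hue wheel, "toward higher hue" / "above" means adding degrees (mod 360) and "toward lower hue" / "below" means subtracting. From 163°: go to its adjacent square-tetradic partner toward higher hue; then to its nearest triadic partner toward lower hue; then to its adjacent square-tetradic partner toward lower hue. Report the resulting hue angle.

43°

163 + 90 = 253°   (square ↑)
253 − 120 = 133°   (triadic ↓)
133 − 90 = 43°   (square ↓)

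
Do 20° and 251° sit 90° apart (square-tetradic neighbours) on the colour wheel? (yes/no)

no

Angular distance: |20 − 251| = 231; shorter arc = 360 − 231 = 129°.
90° apart (square-tetradic neighbours) requires 90°.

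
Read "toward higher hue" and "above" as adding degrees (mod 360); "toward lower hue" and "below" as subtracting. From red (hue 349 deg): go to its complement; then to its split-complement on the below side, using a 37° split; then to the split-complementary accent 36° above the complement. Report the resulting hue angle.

168°

349 + 180 = 529 → 529 − 360 = 169°   (complement)
169 + 143 = 312°   (split-comp 37° ↓)
312 + 216 = 528 → 528 − 360 = 168°   (split-comp 36° ↑)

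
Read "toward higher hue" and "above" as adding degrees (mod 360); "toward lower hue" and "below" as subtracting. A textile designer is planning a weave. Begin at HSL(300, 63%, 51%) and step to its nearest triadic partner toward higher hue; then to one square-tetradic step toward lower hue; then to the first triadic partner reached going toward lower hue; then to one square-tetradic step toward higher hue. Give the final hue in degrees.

triadic ↑ +120°: 300 + 120 = 420 → 420 − 360 = 60°
square ↓ −90°: 60 − 90 = -30 → -30 + 360 = 330°
triadic ↓ −120°: 330 − 120 = 210°
square ↑ +90°: 210 + 90 = 300°

300°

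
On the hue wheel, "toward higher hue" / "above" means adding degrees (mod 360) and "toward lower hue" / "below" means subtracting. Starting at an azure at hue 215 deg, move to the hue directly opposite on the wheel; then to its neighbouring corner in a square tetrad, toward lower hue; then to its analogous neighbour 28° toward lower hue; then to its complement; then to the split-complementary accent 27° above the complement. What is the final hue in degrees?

215 + 180 = 395 → 395 − 360 = 35°   (complement)
35 − 90 = -55 → -55 + 360 = 305°   (square ↓)
305 − 28 = 277°   (analog 28° ↓)
277 + 180 = 457 → 457 − 360 = 97°   (complement)
97 + 207 = 304°   (split-comp 27° ↑)

304°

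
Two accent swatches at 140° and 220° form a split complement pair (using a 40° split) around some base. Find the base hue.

The accents sit 40° either side of the complement, so the complement is their short-arc midpoint on the wheel.
Short-arc midpoint of 140° and 220°: 180°.
Base is 180° from the complement: 180 − 180 = 0°

0°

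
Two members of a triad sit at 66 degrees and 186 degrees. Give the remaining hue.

A triad spaces three hues 120° apart.
The full set is {66°, 186°, 306°}.

306°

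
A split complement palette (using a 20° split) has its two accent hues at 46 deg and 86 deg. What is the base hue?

246°

The accents sit 20° either side of the complement, so the complement is their short-arc midpoint on the wheel.
Short-arc midpoint of 46° and 86°: 66°.
Base is 180° from the complement: 66 − 180 = -114 → -114 + 360 = 246°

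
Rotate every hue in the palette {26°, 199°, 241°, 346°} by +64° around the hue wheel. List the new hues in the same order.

26 + 64 = 90°
199 + 64 = 263°
241 + 64 = 305°
346 + 64 = 410 → 410 − 360 = 50°

90°, 263°, 305°, 50°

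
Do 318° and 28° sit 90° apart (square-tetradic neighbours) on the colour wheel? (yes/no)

no

Angular distance: |318 − 28| = 290; shorter arc = 360 − 290 = 70°.
90° apart (square-tetradic neighbours) requires 90°.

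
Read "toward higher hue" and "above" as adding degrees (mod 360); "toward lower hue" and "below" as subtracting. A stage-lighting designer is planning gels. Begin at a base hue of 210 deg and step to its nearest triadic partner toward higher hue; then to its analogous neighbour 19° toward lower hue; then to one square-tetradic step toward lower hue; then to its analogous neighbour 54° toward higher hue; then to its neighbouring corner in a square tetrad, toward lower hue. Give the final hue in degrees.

triadic ↑ +120°: 210 + 120 = 330°
analog 19° ↓ −19°: 330 − 19 = 311°
square ↓ −90°: 311 − 90 = 221°
analog 54° ↑ +54°: 221 + 54 = 275°
square ↓ −90°: 275 − 90 = 185°

185°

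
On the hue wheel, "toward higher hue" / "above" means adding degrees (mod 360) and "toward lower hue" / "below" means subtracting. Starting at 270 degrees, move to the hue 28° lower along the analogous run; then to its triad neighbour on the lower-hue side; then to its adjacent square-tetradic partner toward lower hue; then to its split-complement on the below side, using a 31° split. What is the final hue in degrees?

181°

−28° (analog 28° ↓): 270 − 28 = 242°
−120° (triadic ↓): 242 − 120 = 122°
−90° (square ↓): 122 − 90 = 32°
+149° (split-comp 31° ↓): 32 + 149 = 181°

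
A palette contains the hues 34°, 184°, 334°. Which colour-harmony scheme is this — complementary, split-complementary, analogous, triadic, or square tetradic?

split-complementary

Sort the hues: 34°, 184°, 334°.
Successive gaps around the wheel: 150°, 150°, 60°.
Two 150° gaps and one 60° gap — a base hue opposite a pair of accents 30° either side of its complement — is the split-complementary pattern.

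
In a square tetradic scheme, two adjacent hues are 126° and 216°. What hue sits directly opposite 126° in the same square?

306°

A square tetradic scheme places four hues 90° apart; opposite corners are 180° apart.
126 + 180 = 306°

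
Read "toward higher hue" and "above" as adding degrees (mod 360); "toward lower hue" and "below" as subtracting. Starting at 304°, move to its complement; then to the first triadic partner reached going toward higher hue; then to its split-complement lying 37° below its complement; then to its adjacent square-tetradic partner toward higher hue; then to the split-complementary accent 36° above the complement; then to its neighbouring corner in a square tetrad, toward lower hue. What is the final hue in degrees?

243°

+180° (complement): 304 + 180 = 484 → 484 − 360 = 124°
+120° (triadic ↑): 124 + 120 = 244°
+143° (split-comp 37° ↓): 244 + 143 = 387 → 387 − 360 = 27°
+90° (square ↑): 27 + 90 = 117°
+216° (split-comp 36° ↑): 117 + 216 = 333°
−90° (square ↓): 333 − 90 = 243°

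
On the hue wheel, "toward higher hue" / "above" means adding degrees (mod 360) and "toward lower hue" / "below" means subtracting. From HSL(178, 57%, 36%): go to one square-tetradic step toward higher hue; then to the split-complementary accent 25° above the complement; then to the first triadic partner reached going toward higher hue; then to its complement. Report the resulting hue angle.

+90° (square ↑): 178 + 90 = 268°
+205° (split-comp 25° ↑): 268 + 205 = 473 → 473 − 360 = 113°
+120° (triadic ↑): 113 + 120 = 233°
+180° (complement): 233 + 180 = 413 → 413 − 360 = 53°

53°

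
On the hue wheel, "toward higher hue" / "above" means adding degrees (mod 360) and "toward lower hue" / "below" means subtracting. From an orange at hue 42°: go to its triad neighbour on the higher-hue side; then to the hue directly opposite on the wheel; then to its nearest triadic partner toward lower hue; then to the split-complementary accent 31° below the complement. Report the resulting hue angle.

42 + 120 = 162°   (triadic ↑)
162 + 180 = 342°   (complement)
342 − 120 = 222°   (triadic ↓)
222 + 149 = 371 → 371 − 360 = 11°   (split-comp 31° ↓)

11°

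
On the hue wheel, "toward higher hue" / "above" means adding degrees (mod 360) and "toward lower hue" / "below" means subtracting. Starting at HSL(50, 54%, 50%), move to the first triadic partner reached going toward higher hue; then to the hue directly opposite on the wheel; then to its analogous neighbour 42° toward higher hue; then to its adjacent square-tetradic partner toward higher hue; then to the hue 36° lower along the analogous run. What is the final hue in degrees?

86°

triadic ↑ +120°: 50 + 120 = 170°
complement +180°: 170 + 180 = 350°
analog 42° ↑ +42°: 350 + 42 = 392 → 392 − 360 = 32°
square ↑ +90°: 32 + 90 = 122°
analog 36° ↓ −36°: 122 − 36 = 86°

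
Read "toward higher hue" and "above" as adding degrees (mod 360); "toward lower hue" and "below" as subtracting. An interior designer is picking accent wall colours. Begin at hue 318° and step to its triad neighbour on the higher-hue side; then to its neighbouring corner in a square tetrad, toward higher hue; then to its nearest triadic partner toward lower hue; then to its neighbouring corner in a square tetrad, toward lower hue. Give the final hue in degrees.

318°

+120° (triadic ↑): 318 + 120 = 438 → 438 − 360 = 78°
+90° (square ↑): 78 + 90 = 168°
−120° (triadic ↓): 168 − 120 = 48°
−90° (square ↓): 48 − 90 = -42 → -42 + 360 = 318°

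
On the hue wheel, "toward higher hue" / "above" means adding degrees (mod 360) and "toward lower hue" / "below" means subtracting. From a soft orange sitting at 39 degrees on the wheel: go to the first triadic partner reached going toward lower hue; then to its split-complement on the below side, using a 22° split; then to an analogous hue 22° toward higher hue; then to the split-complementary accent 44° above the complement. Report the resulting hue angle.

323°

39 − 120 = -81 → -81 + 360 = 279°   (triadic ↓)
279 + 158 = 437 → 437 − 360 = 77°   (split-comp 22° ↓)
77 + 22 = 99°   (analog 22° ↑)
99 + 224 = 323°   (split-comp 44° ↑)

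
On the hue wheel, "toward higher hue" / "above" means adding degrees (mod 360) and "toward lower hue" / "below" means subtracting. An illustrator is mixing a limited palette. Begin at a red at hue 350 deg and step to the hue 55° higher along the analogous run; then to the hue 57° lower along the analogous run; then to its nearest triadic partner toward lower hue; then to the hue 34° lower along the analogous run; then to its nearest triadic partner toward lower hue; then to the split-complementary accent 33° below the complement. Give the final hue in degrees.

221°

analog 55° ↑ +55°: 350 + 55 = 405 → 405 − 360 = 45°
analog 57° ↓ −57°: 45 − 57 = -12 → -12 + 360 = 348°
triadic ↓ −120°: 348 − 120 = 228°
analog 34° ↓ −34°: 228 − 34 = 194°
triadic ↓ −120°: 194 − 120 = 74°
split-comp 33° ↓ +147°: 74 + 147 = 221°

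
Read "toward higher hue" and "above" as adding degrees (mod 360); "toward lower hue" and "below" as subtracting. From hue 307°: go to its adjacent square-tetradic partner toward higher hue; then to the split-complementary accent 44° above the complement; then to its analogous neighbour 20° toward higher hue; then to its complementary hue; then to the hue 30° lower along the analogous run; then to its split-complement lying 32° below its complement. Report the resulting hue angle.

square ↑ +90°: 307 + 90 = 397 → 397 − 360 = 37°
split-comp 44° ↑ +224°: 37 + 224 = 261°
analog 20° ↑ +20°: 261 + 20 = 281°
complement +180°: 281 + 180 = 461 → 461 − 360 = 101°
analog 30° ↓ −30°: 101 − 30 = 71°
split-comp 32° ↓ +148°: 71 + 148 = 219°

219°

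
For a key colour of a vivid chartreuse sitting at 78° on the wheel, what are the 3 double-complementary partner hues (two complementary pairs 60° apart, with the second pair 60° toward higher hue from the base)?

138°, 258°, and 318°

78 + 60 = 138°
78 + 180 = 258°
78 + 240 = 318°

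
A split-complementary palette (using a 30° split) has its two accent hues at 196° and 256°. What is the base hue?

46°

The accents sit 30° either side of the complement, so the complement is their short-arc midpoint on the wheel.
Short-arc midpoint of 196° and 256°: 226°.
Base is 180° from the complement: 226 − 180 = 46°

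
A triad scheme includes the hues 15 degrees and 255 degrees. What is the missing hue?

135°

A triad places three hues 120° apart.
The full set through 15° is {15°, 135°, 255°}.
Given {15°, 255°}, the missing hue is 135°.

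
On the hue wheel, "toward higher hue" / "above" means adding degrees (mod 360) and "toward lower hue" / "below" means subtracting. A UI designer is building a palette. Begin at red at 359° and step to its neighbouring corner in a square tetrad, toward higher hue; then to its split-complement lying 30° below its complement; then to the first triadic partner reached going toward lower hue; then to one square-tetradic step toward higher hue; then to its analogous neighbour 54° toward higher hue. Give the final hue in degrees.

square ↑ +90°: 359 + 90 = 449 → 449 − 360 = 89°
split-comp 30° ↓ +150°: 89 + 150 = 239°
triadic ↓ −120°: 239 − 120 = 119°
square ↑ +90°: 119 + 90 = 209°
analog 54° ↑ +54°: 209 + 54 = 263°

263°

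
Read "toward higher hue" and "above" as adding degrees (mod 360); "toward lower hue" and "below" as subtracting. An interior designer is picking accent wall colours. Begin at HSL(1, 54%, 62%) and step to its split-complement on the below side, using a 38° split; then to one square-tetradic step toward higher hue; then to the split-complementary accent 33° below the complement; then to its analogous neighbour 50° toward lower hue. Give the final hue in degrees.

330°

split-comp 38° ↓ +142°: 1 + 142 = 143°
square ↑ +90°: 143 + 90 = 233°
split-comp 33° ↓ +147°: 233 + 147 = 380 → 380 − 360 = 20°
analog 50° ↓ −50°: 20 − 50 = -30 → -30 + 360 = 330°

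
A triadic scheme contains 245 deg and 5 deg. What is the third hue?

125°

A triad spaces three hues 120° apart.
The full set is {5°, 125°, 245°}.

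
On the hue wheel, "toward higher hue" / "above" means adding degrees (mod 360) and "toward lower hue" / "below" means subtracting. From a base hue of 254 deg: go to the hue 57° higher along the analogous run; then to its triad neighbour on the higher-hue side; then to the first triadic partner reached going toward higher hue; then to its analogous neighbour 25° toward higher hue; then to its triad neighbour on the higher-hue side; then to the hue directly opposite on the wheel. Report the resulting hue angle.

156°

254 + 57 = 311°   (analog 57° ↑)
311 + 120 = 431 → 431 − 360 = 71°   (triadic ↑)
71 + 120 = 191°   (triadic ↑)
191 + 25 = 216°   (analog 25° ↑)
216 + 120 = 336°   (triadic ↑)
336 + 180 = 516 → 516 − 360 = 156°   (complement)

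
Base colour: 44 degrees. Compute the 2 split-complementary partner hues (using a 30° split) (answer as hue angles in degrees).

194° and 254°

Split-complementary hues sit 30° either side of the complement.
Complement of 44 degrees: 44 + 180 = 224°
224 − 30 = 194°
224 + 30 = 254°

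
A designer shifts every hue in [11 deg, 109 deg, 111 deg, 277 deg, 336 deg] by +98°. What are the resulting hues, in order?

11 + 98 = 109°
109 + 98 = 207°
111 + 98 = 209°
277 + 98 = 375 → 375 − 360 = 15°
336 + 98 = 434 → 434 − 360 = 74°

109°, 207°, 209°, 15°, 74°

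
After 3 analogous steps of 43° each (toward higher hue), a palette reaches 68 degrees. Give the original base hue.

299°

3 steps of 43° (toward higher hue) give a net shift of +129°.
Start = end − shift: 68 − 129 = -61 → -61 + 360 = 299°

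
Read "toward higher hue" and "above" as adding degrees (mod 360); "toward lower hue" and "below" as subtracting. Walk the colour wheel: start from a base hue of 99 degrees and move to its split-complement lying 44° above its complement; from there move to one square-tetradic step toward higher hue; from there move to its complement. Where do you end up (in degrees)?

233°

99 + 224 = 323°   (split-comp 44° ↑)
323 + 90 = 413 → 413 − 360 = 53°   (square ↑)
53 + 180 = 233°   (complement)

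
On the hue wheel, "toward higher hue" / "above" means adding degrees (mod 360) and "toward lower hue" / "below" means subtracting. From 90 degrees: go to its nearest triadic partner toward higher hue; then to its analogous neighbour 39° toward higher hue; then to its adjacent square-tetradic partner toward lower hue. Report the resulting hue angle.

+120° (triadic ↑): 90 + 120 = 210°
+39° (analog 39° ↑): 210 + 39 = 249°
−90° (square ↓): 249 − 90 = 159°

159°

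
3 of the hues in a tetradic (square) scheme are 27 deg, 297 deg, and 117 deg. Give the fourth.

A square tetradic scheme places four hues every 90°.
The full set through 27° is {27°, 117°, 207°, 297°}.
Given {27°, 117°, 297°}, the missing hue is 207°.

207°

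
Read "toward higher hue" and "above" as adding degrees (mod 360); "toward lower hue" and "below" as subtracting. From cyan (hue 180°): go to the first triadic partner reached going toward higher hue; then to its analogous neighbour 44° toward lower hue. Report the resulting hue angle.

256°

triadic ↑ +120°: 180 + 120 = 300°
analog 44° ↓ −44°: 300 − 44 = 256°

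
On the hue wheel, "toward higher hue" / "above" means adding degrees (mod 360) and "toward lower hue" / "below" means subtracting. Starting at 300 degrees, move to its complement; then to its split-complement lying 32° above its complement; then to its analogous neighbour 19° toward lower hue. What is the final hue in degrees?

313°

complement +180°: 300 + 180 = 480 → 480 − 360 = 120°
split-comp 32° ↑ +212°: 120 + 212 = 332°
analog 19° ↓ −19°: 332 − 19 = 313°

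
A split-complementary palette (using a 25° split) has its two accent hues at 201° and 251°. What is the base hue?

46°

The accents sit 25° either side of the complement, so the complement is their short-arc midpoint on the wheel.
Short-arc midpoint of 201° and 251°: 226°.
Base is 180° from the complement: 226 − 180 = 46°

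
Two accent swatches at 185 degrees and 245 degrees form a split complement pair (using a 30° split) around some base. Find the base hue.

The accents sit 30° either side of the complement, so the complement is their short-arc midpoint on the wheel.
Short-arc midpoint of 185° and 245°: 215°.
Base is 180° from the complement: 215 − 180 = 35°

35°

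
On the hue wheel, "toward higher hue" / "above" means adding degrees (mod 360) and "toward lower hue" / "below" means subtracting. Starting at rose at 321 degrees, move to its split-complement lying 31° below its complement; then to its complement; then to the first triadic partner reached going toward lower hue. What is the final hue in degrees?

170°

321 + 149 = 470 → 470 − 360 = 110°   (split-comp 31° ↓)
110 + 180 = 290°   (complement)
290 − 120 = 170°   (triadic ↓)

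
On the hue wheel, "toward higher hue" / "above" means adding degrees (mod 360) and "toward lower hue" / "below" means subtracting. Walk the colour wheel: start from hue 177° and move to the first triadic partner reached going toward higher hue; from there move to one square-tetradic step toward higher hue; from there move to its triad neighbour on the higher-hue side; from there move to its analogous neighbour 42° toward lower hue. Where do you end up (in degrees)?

triadic ↑ +120°: 177 + 120 = 297°
square ↑ +90°: 297 + 90 = 387 → 387 − 360 = 27°
triadic ↑ +120°: 27 + 120 = 147°
analog 42° ↓ −42°: 147 − 42 = 105°

105°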